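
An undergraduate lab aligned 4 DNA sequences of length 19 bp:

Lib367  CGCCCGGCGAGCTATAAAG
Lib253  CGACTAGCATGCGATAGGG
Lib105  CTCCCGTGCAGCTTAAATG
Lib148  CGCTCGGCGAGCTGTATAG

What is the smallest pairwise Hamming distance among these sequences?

3

Pairwise Hamming distances:
  Lib367 vs Lib253: 8
  Lib367 vs Lib105: 7
  Lib367 vs Lib148: 3
  Lib253 vs Lib105: 13
  Lib253 vs Lib148: 10
  Lib105 vs Lib148: 9
The smallest is 3, between Lib367 and Lib148.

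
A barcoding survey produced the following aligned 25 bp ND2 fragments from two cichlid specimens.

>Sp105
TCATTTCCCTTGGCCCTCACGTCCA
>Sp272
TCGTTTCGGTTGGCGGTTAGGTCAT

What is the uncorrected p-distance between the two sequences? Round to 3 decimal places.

Differing sites — 3:A/G; 8:C/G; 9:C/G; 15:C/G; 16:C/G; 18:C/T; 20:C/G; 24:C/A; 25:A/T.
There are 9 differences over 25 sites, so p = 9/25 = 0.360.

0.360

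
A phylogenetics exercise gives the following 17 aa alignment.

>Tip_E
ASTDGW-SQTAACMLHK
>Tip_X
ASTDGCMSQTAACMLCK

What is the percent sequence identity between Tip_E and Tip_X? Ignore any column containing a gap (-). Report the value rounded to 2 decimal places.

87.50%

Excluding the 1 gap column leaves 16 comparable sites.
The sequences differ at positions 6 (W/C), 16 (H/C).
14 of the 16 comparable sites match, so the percent identity is 14/16 × 100 = 87.50%.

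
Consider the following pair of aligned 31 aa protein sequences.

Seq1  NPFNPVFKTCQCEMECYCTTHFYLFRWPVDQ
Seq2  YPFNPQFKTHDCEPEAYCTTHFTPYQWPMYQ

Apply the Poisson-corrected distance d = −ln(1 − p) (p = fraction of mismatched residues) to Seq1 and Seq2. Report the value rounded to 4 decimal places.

The sequences differ at positions 1 (N/Y), 6 (V/Q), 10 (C/H), 11 (Q/D), 14 (M/P), 16 (C/A), 23 (Y/T), 24 (L/P), 25 (F/Y), 26 (R/Q), 29 (V/M), 30 (D/Y).
p = 12/31 = 0.387097.
d = −ln(1 − 0.387097) = −ln(0.612903) = 0.4895.

0.4895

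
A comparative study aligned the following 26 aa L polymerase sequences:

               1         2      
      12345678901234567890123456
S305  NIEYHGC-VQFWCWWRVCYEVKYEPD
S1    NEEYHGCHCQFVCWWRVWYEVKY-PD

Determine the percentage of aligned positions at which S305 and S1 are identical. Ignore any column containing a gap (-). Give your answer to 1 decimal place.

Excluding the 2 gap columns leaves 24 comparable sites.
The sequences differ at positions 2 (I/E), 9 (V/C), 12 (W/V), 18 (C/W).
20 of the 24 comparable sites match, so the percent identity is 20/24 × 100 = 83.3%.

83.3%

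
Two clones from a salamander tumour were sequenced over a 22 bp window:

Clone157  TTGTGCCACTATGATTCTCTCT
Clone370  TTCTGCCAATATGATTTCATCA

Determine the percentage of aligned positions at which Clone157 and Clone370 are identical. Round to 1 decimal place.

72.7%

The sequences differ at positions 3 (G/C), 9 (C/A), 17 (C/T), 18 (T/C), 19 (C/A), 22 (T/A).
16 of the 22 sites match, so the percent identity is 16/22 × 100 = 72.7%.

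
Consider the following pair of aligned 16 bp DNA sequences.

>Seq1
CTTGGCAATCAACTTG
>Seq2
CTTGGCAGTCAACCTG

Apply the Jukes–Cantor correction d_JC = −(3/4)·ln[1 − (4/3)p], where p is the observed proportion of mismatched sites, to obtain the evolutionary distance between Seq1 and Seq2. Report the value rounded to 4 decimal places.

0.1367

Differing sites — 8:A/G; 14:T/C.
p = 2/16 = 0.125000.
d = −0.75 · ln(1 − (4/3)·0.125000) = −0.75 · ln(0.833333) = −0.75 · (-0.182322) = 0.1367.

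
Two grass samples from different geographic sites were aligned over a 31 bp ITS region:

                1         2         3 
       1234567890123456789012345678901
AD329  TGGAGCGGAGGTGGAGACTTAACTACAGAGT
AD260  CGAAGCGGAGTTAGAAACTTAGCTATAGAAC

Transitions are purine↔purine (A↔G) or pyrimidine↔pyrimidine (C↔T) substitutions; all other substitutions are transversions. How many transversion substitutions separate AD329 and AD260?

Differing sites — 1:T/C (Ti); 3:G/A (Ti); 11:G/T (Tv); 13:G/A (Ti); 16:G/A (Ti); 22:A/G (Ti); 26:C/T (Ti); 30:G/A (Ti); 31:T/C (Ti).
Of the 9 differences, 8 transitions and 1 transversion, so the answer is 1.

1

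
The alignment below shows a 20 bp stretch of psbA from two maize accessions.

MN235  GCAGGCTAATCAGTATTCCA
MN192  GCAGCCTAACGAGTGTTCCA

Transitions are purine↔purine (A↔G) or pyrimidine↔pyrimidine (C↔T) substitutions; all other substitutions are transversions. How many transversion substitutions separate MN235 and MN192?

Mismatches occur at site 5 (G→C, transversion), site 10 (T→C, transition), site 11 (C→G, transversion), site 15 (A→G, transition).
Of the 4 differences, 2 transitions and 2 transversions, so the answer is 2.

2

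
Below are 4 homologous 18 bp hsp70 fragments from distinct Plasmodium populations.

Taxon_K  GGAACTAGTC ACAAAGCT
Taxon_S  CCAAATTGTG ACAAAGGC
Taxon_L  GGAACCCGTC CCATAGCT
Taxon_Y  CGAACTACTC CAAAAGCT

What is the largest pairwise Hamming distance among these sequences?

10

Pairwise Hamming distances:
  Taxon_K vs Taxon_S: 7
  Taxon_K vs Taxon_L: 4
  Taxon_K vs Taxon_Y: 4
  Taxon_S vs Taxon_L: 10
  Taxon_S vs Taxon_Y: 9
  Taxon_L vs Taxon_Y: 6
The largest is 10, between Taxon_S and Taxon_L.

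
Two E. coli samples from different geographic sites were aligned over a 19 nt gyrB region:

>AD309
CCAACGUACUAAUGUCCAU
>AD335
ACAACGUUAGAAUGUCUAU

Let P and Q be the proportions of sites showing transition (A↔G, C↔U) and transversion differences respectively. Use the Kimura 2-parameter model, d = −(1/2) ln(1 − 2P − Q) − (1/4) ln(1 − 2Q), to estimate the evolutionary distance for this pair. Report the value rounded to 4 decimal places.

0.3264

Mismatches occur at site 1 (C/A, transversion), site 8 (A/U, transversion), site 9 (C/A, transversion), site 10 (U/G, transversion), site 17 (C/U, transition).
Of the 5 differences, 1 transition and 4 transversions over 19 sites: P = 1/19 = 0.052632, Q = 4/19 = 0.210526.
d = −0.5·ln(0.684210) − 0.25·ln(0.578948) = −0.5·(-0.379490) − 0.25·(-0.546543) = 0.3264.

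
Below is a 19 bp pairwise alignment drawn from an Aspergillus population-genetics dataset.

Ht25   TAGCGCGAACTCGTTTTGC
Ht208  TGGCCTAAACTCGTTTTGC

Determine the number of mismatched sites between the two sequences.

The sequences differ at positions 2 (A/G), 5 (G/C), 6 (C/T), 7 (G/A).
That gives 4 mismatches out of 19 aligned sites, so the Hamming distance is 4.

4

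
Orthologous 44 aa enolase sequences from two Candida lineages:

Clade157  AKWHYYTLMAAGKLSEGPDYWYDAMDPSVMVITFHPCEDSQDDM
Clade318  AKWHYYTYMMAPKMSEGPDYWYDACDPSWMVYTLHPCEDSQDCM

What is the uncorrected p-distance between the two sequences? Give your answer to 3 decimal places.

The sequences differ at positions 8 (L/Y), 10 (A/M), 12 (G/P), 14 (L/M), 25 (M/C), 29 (V/W), 32 (I/Y), 34 (F/L), 43 (D/C).
There are 9 differences over 44 sites, so p = 9/44 = 0.205.

0.205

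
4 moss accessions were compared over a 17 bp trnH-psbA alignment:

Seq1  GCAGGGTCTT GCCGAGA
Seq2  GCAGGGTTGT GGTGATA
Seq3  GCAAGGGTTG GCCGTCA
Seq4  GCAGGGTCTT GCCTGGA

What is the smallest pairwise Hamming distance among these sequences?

2

Pairwise Hamming distances:
  Seq1 vs Seq2: 5
  Seq1 vs Seq3: 6
  Seq1 vs Seq4: 2
  Seq2 vs Seq3: 8
  Seq2 vs Seq4: 7
  Seq3 vs Seq4: 7
The smallest is 2, between Seq1 and Seq4.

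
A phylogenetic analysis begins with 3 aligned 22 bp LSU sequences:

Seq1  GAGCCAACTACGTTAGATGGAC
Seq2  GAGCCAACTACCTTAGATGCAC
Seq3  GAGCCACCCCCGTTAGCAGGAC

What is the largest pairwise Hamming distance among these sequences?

Pairwise Hamming distances:
  Seq1 vs Seq2: 2
  Seq1 vs Seq3: 5
  Seq2 vs Seq3: 7
The largest is 7, between Seq2 and Seq3.

7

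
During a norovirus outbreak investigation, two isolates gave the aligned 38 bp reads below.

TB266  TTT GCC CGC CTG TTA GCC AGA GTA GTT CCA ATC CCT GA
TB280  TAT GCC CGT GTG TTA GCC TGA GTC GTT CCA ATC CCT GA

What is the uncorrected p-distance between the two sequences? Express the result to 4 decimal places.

The sequences differ at positions 2 (T/A), 9 (C/T), 10 (C/G), 19 (A/T), 24 (A/C).
There are 5 differences over 38 sites, so p = 5/38 = 0.1316.

0.1316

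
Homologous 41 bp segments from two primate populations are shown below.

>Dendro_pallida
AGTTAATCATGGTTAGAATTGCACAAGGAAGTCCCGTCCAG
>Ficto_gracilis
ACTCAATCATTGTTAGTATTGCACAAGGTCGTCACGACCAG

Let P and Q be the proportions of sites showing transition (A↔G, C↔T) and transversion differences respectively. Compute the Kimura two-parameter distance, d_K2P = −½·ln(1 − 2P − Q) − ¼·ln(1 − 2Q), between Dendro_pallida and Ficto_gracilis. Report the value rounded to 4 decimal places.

0.2284

The sequences differ at positions 2 (G/C, transversion), 4 (T/C, transition), 11 (G/T, transversion), 17 (A/T, transversion), 29 (A/T, transversion), 30 (A/C, transversion), 34 (C/A, transversion), 37 (T/A, transversion).
Of the 8 differences, 1 transition and 7 transversions over 41 sites: P = 1/41 = 0.024390, Q = 7/41 = 0.170732.
d = −0.5·ln(0.780488) − 0.25·ln(0.658536) = −0.5·(-0.247836) − 0.25·(-0.417736) = 0.2284.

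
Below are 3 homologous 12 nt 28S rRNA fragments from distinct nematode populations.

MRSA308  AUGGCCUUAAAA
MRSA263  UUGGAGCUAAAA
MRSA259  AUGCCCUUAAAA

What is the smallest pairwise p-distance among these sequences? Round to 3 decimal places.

Pairwise Hamming distances:
  MRSA308 vs MRSA263: 4
  MRSA308 vs MRSA259: 1
  MRSA263 vs MRSA259: 5
The smallest is 1 mismatch, between MRSA308 and MRSA259; p = 1/12 = 0.083.

0.083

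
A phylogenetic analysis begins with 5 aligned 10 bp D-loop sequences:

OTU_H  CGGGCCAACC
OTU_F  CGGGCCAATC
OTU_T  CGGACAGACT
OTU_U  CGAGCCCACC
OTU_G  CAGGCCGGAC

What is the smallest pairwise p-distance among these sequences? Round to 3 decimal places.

Pairwise Hamming distances:
  OTU_H vs OTU_F: 1
  OTU_H vs OTU_T: 4
  OTU_H vs OTU_U: 2
  OTU_H vs OTU_G: 4
  OTU_F vs OTU_T: 5
  OTU_F vs OTU_U: 3
  OTU_F vs OTU_G: 4
  OTU_T vs OTU_U: 5
  OTU_T vs OTU_G: 6
  OTU_U vs OTU_G: 5
The smallest is 1 mismatch, between OTU_H and OTU_F; p = 1/10 = 0.100.

0.100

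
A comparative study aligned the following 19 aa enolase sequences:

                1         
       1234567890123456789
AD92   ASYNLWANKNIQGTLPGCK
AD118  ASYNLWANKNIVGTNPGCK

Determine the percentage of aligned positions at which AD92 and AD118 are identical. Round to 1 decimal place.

89.5%

The sequences differ at positions 12 (Q/V), 15 (L/N).
17 of the 19 sites match, so the percent identity is 17/19 × 100 = 89.5%.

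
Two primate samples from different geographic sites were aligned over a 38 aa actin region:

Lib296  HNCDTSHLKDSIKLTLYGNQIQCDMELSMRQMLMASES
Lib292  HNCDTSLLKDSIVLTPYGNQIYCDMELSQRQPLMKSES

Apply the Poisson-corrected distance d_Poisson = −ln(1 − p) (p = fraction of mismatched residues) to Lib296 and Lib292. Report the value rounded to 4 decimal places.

The sequences differ at positions 7 (H/L), 13 (K/V), 16 (L/P), 22 (Q/Y), 29 (M/Q), 32 (M/P), 35 (A/K).
p = 7/38 = 0.184211.
d = −ln(1 − 0.184211) = −ln(0.815789) = 0.2036.

0.2036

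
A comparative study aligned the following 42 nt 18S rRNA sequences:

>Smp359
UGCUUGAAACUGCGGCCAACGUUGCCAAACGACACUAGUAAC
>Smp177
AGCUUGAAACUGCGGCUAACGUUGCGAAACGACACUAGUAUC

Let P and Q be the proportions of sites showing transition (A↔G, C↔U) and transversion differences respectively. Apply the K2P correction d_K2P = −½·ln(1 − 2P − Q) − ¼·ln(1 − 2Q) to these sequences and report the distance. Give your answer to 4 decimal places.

The sequences differ at positions 1 (U/A, transversion), 17 (C/U, transition), 26 (C/G, transversion), 41 (A/U, transversion).
Of the 4 differences, 1 transition and 3 transversions over 42 sites: P = 1/42 = 0.023810, Q = 3/42 = 0.071429.
d = −0.5·ln(0.880951) − 0.25·ln(0.857142) = −0.5·(-0.126753) − 0.25·(-0.154152) = 0.1019.

0.1019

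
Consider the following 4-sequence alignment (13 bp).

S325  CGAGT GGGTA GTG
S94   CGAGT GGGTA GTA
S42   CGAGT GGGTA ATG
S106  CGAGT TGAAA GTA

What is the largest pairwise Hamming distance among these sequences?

Pairwise Hamming distances:
  S325 vs S94: 1
  S325 vs S42: 1
  S325 vs S106: 4
  S94 vs S42: 2
  S94 vs S106: 3
  S42 vs S106: 5
The largest is 5, between S42 and S106.

5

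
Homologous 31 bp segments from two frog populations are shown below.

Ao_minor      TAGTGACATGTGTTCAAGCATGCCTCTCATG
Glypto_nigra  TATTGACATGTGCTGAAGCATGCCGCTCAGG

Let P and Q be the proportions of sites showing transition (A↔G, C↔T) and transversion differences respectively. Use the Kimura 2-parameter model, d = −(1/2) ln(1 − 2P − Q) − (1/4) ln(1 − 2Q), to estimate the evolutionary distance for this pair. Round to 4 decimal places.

0.1822

The sequences differ at positions 3 (G/T, transversion), 13 (T/C, transition), 15 (C/G, transversion), 25 (T/G, transversion), 30 (T/G, transversion).
Of the 5 differences, 1 transition and 4 transversions over 31 sites: P = 1/31 = 0.032258, Q = 4/31 = 0.129032.
d = −0.5·ln(0.806452) − 0.25·ln(0.741936) = −0.5·(-0.215111) − 0.25·(-0.298492) = 0.1822.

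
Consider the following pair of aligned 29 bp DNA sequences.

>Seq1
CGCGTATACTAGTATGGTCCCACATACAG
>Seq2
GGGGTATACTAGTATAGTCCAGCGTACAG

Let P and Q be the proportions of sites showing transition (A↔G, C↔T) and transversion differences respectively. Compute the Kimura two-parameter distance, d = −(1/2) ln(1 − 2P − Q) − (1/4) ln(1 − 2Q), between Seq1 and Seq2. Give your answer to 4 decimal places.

0.2437

Mismatches occur at site 1 (C↔G, transversion), site 3 (C↔G, transversion), site 16 (G↔A, transition), site 21 (C↔A, transversion), site 22 (A↔G, transition), site 24 (A↔G, transition).
Of the 6 differences, 3 transitions and 3 transversions over 29 sites: P = 3/29 = 0.103448, Q = 3/29 = 0.103448.
d = −0.5·ln(0.689656) − 0.25·ln(0.793104) = −0.5·(-0.371562) − 0.25·(-0.231801) = 0.2437.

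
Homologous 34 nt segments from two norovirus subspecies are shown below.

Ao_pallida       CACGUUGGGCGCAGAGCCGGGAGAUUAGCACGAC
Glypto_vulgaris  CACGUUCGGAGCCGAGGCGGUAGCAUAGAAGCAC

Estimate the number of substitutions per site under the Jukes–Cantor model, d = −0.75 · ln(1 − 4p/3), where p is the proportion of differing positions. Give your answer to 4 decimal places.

0.3734

The sequences differ at positions 7 (G/C), 10 (C/A), 13 (A/C), 17 (C/G), 21 (G/U), 24 (A/C), 25 (U/A), 29 (C/A), 31 (C/G), 32 (G/C).
p = 10/34 = 0.294118.
d = −0.75 · ln(1 − (4/3)·0.294118) = −0.75 · ln(0.607843) = −0.75 · (-0.497839) = 0.3734.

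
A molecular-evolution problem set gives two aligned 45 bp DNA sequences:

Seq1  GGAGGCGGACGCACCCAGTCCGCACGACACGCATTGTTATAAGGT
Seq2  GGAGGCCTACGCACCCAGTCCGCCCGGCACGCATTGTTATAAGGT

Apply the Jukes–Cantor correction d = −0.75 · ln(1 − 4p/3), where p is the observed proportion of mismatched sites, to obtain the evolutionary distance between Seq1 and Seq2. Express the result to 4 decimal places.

Mismatches occur at site 7 (G/C), site 8 (G/T), site 24 (A/C), site 27 (A/G).
p = 4/45 = 0.088889.
d = −0.75 · ln(1 − (4/3)·0.088889) = −0.75 · ln(0.881481) = −0.75 · (-0.126152) = 0.0946.

0.0946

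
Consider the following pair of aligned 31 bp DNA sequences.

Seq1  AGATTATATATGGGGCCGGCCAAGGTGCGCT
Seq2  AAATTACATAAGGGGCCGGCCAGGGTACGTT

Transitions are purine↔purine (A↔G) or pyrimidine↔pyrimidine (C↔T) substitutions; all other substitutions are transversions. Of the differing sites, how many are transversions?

Differing sites — 2:G/A (Ti); 7:T/C (Ti); 11:T/A (Tv); 23:A/G (Ti); 27:G/A (Ti); 30:C/T (Ti).
Of the 6 differences, 5 transitions and 1 transversion, so the answer is 1.

1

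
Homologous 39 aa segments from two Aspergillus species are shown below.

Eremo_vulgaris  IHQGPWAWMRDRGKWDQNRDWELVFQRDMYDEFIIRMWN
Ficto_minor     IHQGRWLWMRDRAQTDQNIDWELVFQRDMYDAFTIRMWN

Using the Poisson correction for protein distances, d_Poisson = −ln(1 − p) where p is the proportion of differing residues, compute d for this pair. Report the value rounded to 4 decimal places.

Differing sites — 5:P/R; 7:A/L; 13:G/A; 14:K/Q; 15:W/T; 19:R/I; 32:E/A; 34:I/T.
p = 8/39 = 0.205128.
d = −ln(1 − 0.205128) = −ln(0.794872) = 0.2296.

0.2296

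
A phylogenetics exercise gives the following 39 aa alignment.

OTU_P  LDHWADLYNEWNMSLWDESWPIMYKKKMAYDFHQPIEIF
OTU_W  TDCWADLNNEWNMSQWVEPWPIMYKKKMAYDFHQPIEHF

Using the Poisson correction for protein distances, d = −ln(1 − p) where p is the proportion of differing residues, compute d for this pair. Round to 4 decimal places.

Differing sites — 1:L/T; 3:H/C; 8:Y/N; 15:L/Q; 17:D/V; 19:S/P; 38:I/H.
p = 7/39 = 0.179487.
d = −ln(1 − 0.179487) = −ln(0.820513) = 0.1978.

0.1978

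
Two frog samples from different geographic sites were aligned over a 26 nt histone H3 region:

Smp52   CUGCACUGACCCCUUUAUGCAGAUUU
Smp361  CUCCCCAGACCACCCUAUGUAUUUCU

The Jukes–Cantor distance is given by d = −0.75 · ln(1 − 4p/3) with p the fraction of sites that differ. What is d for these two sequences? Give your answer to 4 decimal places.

The sequences differ at positions 3 (G/C), 5 (A/C), 7 (U/A), 12 (C/A), 14 (U/C), 15 (U/C), 20 (C/U), 22 (G/U), 23 (A/U), 25 (U/C).
p = 10/26 = 0.384615.
d = −0.75 · ln(1 − (4/3)·0.384615) = −0.75 · ln(0.487180) = −0.75 · (-0.719122) = 0.5393.

0.5393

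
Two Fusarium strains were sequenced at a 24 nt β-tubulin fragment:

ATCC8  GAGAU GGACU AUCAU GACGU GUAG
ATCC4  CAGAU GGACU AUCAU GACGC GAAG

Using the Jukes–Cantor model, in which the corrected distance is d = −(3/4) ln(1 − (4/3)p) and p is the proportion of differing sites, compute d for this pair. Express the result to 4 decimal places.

0.1367

Mismatches occur at site 1 (G→C), site 20 (U→C), site 22 (U→A).
p = 3/24 = 0.125000.
d = −0.75 · ln(1 − (4/3)·0.125000) = −0.75 · ln(0.833333) = −0.75 · (-0.182322) = 0.1367.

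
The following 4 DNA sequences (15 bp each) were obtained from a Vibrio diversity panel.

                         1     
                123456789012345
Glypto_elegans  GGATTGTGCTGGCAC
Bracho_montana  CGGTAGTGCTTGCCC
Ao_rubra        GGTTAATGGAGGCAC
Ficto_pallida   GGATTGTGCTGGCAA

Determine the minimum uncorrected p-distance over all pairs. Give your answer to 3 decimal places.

0.067

Pairwise Hamming distances:
  Glypto_elegans vs Bracho_montana: 5
  Glypto_elegans vs Ao_rubra: 5
  Glypto_elegans vs Ficto_pallida: 1
  Bracho_montana vs Ao_rubra: 7
  Bracho_montana vs Ficto_pallida: 6
  Ao_rubra vs Ficto_pallida: 6
The smallest is 1 mismatch, between Glypto_elegans and Ficto_pallida; p = 1/15 = 0.067.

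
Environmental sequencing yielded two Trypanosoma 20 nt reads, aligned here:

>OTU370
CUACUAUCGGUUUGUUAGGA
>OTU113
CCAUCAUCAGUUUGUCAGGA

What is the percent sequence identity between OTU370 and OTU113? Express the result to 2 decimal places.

The sequences differ at positions 2 (U/C), 4 (C/U), 5 (U/C), 9 (G/A), 16 (U/C).
15 of the 20 sites match, so the percent identity is 15/20 × 100 = 75.00%.

75.00%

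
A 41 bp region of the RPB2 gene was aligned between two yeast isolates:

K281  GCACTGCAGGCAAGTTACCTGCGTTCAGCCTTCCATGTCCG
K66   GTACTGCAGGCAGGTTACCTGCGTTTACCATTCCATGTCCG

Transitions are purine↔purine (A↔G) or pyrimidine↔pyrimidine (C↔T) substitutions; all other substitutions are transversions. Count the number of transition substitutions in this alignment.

Mismatches occur at site 2 (C↔T, transition), site 13 (A↔G, transition), site 26 (C↔T, transition), site 28 (G↔C, transversion), site 30 (C↔A, transversion).
Of the 5 differences, 3 transitions and 2 transversions, so the answer is 3.

3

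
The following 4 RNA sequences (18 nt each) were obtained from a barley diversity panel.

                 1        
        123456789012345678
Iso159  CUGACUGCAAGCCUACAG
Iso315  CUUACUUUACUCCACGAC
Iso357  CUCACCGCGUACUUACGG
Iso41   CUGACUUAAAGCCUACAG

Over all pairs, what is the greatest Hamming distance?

13

Pairwise Hamming distances:
  Iso159 vs Iso315: 9
  Iso159 vs Iso357: 7
  Iso159 vs Iso41: 2
  Iso315 vs Iso357: 13
  Iso315 vs Iso41: 8
  Iso357 vs Iso41: 9
The largest is 13, between Iso315 and Iso357.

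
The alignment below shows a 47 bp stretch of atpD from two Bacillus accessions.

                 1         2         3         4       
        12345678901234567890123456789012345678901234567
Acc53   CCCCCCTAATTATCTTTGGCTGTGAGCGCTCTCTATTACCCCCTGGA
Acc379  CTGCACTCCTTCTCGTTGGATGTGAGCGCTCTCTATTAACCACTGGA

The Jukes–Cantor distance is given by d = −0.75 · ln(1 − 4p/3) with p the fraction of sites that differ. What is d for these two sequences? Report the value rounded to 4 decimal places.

Differing sites — 2:C/T; 3:C/G; 5:C/A; 8:A/C; 9:A/C; 12:A/C; 15:T/G; 20:C/A; 39:C/A; 42:C/A.
p = 10/47 = 0.212766.
d = −0.75 · ln(1 − (4/3)·0.212766) = −0.75 · ln(0.716312) = −0.75 · (-0.333639) = 0.2502.

0.2502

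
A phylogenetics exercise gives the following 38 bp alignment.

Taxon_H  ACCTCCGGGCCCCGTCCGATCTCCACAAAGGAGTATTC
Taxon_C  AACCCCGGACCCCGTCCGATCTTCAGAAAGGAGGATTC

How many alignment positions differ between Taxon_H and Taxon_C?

The sequences differ at positions 2 (C/A), 4 (T/C), 9 (G/A), 23 (C/T), 26 (C/G), 34 (T/G).
That gives 6 mismatches out of 38 aligned sites, so the Hamming distance is 6.

6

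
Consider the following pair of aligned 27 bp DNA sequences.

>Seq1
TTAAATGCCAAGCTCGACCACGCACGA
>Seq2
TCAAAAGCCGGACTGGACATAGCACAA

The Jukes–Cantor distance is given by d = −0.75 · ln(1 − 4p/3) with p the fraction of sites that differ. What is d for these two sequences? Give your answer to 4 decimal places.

Differing sites — 2:T/C; 6:T/A; 10:A/G; 11:A/G; 12:G/A; 15:C/G; 19:C/A; 20:A/T; 21:C/A; 26:G/A.
p = 10/27 = 0.370370.
d = −0.75 · ln(1 − (4/3)·0.370370) = −0.75 · ln(0.506173) = −0.75 · (-0.680877) = 0.5107.

0.5107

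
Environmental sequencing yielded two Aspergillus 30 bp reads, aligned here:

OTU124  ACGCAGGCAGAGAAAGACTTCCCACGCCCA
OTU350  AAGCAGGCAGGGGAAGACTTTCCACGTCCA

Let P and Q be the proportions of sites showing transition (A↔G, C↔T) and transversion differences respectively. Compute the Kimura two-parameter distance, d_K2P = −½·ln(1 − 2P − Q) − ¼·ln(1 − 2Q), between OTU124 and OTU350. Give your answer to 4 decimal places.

0.1956

Mismatches occur at site 2 (C/A, transversion), site 11 (A/G, transition), site 13 (A/G, transition), site 21 (C/T, transition), site 27 (C/T, transition).
Of the 5 differences, 4 transitions and 1 transversion over 30 sites: P = 4/30 = 0.133333, Q = 1/30 = 0.033333.
d = −0.5·ln(0.700001) − 0.25·ln(0.933334) = −0.5·(-0.356674) − 0.25·(-0.068992) = 0.1956.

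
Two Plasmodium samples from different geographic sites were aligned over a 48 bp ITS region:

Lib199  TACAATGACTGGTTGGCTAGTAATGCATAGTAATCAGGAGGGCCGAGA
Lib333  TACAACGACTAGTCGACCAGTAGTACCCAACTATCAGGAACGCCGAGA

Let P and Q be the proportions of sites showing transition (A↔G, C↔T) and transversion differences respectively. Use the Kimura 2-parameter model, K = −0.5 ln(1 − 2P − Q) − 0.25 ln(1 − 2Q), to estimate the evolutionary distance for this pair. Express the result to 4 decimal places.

0.4012

The sequences differ at positions 6 (T/C, transition), 11 (G/A, transition), 14 (T/C, transition), 16 (G/A, transition), 18 (T/C, transition), 23 (A/G, transition), 25 (G/A, transition), 27 (A/C, transversion), 28 (T/C, transition), 30 (G/A, transition), 31 (T/C, transition), 32 (A/T, transversion), 40 (G/A, transition), 41 (G/C, transversion).
Of the 14 differences, 11 transitions and 3 transversions over 48 sites: P = 11/48 = 0.229167, Q = 3/48 = 0.062500.
d = −0.5·ln(0.479166) − 0.25·ln(0.875000) = −0.5·(-0.735708) − 0.25·(-0.133531) = 0.4012.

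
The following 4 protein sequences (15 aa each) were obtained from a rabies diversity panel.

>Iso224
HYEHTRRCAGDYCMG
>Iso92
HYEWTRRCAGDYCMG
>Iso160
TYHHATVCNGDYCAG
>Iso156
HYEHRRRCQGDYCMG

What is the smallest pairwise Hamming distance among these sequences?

Pairwise Hamming distances:
  Iso224 vs Iso92: 1
  Iso224 vs Iso160: 7
  Iso224 vs Iso156: 2
  Iso92 vs Iso160: 8
  Iso92 vs Iso156: 3
  Iso160 vs Iso156: 7
The smallest is 1, between Iso224 and Iso92.

1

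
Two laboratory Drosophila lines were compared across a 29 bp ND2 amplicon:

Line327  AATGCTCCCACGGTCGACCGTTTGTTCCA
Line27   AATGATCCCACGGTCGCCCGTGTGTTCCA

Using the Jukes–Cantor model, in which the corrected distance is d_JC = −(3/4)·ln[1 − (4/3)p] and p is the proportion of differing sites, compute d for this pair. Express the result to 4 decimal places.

0.1113

Mismatches occur at site 5 (C/A), site 17 (A/C), site 22 (T/G).
p = 3/29 = 0.103448.
d = −0.75 · ln(1 − (4/3)·0.103448) = −0.75 · ln(0.862069) = −0.75 · (-0.148420) = 0.1113.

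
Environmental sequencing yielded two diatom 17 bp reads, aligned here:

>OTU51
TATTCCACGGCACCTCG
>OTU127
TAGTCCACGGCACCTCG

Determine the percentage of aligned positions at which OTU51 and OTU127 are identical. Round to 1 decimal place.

The sequences differ at position 3 (T/G).
16 of the 17 sites match, so the percent identity is 16/17 × 100 = 94.1%.

94.1%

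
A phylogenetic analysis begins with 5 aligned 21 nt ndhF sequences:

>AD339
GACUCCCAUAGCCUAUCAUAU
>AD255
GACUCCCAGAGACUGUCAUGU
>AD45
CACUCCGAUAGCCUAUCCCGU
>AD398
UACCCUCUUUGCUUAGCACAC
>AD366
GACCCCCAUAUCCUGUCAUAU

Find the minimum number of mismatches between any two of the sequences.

3

Pairwise Hamming distances:
  AD339 vs AD255: 4
  AD339 vs AD45: 5
  AD339 vs AD398: 9
  AD339 vs AD366: 3
  AD255 vs AD45: 7
  AD255 vs AD398: 13
  AD255 vs AD366: 5
  AD45 vs AD398: 11
  AD45 vs AD366: 8
  AD398 vs AD366: 10
The smallest is 3, between AD339 and AD366.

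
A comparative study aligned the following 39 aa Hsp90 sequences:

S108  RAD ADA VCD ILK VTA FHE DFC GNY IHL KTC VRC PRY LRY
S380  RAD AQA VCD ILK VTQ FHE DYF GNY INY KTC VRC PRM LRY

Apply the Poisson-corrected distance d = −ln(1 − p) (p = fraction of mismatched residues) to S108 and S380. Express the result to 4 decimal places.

Mismatches occur at site 5 (D/Q), site 15 (A/Q), site 20 (F/Y), site 21 (C/F), site 26 (H/N), site 27 (L/Y), site 36 (Y/M).
p = 7/39 = 0.179487.
d = −ln(1 − 0.179487) = −ln(0.820513) = 0.1978.

0.1978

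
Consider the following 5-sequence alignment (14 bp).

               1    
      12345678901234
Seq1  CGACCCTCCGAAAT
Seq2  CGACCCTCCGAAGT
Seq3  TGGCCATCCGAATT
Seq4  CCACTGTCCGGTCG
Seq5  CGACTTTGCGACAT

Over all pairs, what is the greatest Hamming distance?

Pairwise Hamming distances:
  Seq1 vs Seq2: 1
  Seq1 vs Seq3: 4
  Seq1 vs Seq4: 7
  Seq1 vs Seq5: 4
  Seq2 vs Seq3: 4
  Seq2 vs Seq4: 7
  Seq2 vs Seq5: 5
  Seq3 vs Seq4: 9
  Seq3 vs Seq5: 7
  Seq4 vs Seq5: 7
The largest is 9, between Seq3 and Seq4.

9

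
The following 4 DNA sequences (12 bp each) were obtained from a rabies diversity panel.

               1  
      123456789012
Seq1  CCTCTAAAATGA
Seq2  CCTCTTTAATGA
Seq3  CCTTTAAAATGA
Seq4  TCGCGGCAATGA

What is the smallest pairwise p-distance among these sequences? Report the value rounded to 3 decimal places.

0.083

Pairwise Hamming distances:
  Seq1 vs Seq2: 2
  Seq1 vs Seq3: 1
  Seq1 vs Seq4: 5
  Seq2 vs Seq3: 3
  Seq2 vs Seq4: 5
  Seq3 vs Seq4: 6
The smallest is 1 mismatch, between Seq1 and Seq3; p = 1/12 = 0.083.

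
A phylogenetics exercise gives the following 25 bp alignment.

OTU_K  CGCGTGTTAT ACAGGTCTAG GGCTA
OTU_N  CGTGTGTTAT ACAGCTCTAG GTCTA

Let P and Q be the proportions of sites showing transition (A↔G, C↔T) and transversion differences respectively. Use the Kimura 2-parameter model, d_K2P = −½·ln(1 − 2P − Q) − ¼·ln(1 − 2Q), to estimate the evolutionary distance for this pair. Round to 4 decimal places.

0.1308

Mismatches occur at site 3 (C/T, transition), site 15 (G/C, transversion), site 22 (G/T, transversion).
Of the 3 differences, 1 transition and 2 transversions over 25 sites: P = 1/25 = 0.040000, Q = 2/25 = 0.080000.
d = −0.5·ln(0.840000) − 0.25·ln(0.840000) = −0.5·(-0.174353) − 0.25·(-0.174353) = 0.1308.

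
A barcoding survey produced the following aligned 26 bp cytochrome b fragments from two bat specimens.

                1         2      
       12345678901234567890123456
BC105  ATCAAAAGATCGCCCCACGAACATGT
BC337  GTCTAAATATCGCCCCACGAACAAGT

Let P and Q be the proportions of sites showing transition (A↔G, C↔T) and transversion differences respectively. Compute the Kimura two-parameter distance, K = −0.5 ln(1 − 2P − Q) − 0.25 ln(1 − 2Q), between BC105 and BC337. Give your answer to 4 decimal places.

Differing sites — 1:A/G (Ti); 4:A/T (Tv); 8:G/T (Tv); 24:T/A (Tv).
Of the 4 differences, 1 transition and 3 transversions over 26 sites: P = 1/26 = 0.038462, Q = 3/26 = 0.115385.
d = −0.5·ln(0.807691) − 0.25·ln(0.769230) = −0.5·(-0.213576) − 0.25·(-0.262365) = 0.1724.

0.1724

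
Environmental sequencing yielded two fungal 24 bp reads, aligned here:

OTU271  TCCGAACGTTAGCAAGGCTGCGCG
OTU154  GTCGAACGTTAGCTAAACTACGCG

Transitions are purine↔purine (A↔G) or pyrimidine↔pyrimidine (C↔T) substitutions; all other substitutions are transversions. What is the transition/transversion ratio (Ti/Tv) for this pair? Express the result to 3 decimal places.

2.000

Mismatches occur at site 1 (T↔G, transversion), site 2 (C↔T, transition), site 14 (A↔T, transversion), site 16 (G↔A, transition), site 17 (G↔A, transition), site 20 (G↔A, transition).
Of the 6 differences, 4 transitions and 2 transversions, so Ti/Tv = 4/2 = 2.000.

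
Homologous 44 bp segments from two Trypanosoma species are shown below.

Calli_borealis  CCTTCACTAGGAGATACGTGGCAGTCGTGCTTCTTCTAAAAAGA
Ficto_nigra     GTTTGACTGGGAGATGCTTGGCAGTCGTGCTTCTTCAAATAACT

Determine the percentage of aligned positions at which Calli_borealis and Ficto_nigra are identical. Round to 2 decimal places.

The sequences differ at positions 1 (C/G), 2 (C/T), 5 (C/G), 9 (A/G), 16 (A/G), 18 (G/T), 37 (T/A), 40 (A/T), 43 (G/C), 44 (A/T).
34 of the 44 sites match, so the percent identity is 34/44 × 100 = 77.27%.

77.27%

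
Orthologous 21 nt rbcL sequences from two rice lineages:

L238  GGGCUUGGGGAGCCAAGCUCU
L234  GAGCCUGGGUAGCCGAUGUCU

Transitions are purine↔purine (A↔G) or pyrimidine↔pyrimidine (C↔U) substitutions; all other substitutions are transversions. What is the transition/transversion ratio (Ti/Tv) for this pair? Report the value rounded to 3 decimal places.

1.000

The sequences differ at positions 2 (G/A, transition), 5 (U/C, transition), 10 (G/U, transversion), 15 (A/G, transition), 17 (G/U, transversion), 18 (C/G, transversion).
Of the 6 differences, 3 transitions and 3 transversions, so Ti/Tv = 3/3 = 1.000.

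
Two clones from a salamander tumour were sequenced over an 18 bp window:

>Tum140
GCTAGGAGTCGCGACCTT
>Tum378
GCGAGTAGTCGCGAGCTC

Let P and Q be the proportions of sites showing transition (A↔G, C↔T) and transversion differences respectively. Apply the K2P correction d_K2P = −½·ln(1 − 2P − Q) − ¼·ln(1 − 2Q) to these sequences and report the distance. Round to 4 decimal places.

Mismatches occur at site 3 (T/G, transversion), site 6 (G/T, transversion), site 15 (C/G, transversion), site 18 (T/C, transition).
Of the 4 differences, 1 transition and 3 transversions over 18 sites: P = 1/18 = 0.055556, Q = 3/18 = 0.166667.
d = −0.5·ln(0.722221) − 0.25·ln(0.666666) = −0.5·(-0.325424) − 0.25·(-0.405466) = 0.2641.

0.2641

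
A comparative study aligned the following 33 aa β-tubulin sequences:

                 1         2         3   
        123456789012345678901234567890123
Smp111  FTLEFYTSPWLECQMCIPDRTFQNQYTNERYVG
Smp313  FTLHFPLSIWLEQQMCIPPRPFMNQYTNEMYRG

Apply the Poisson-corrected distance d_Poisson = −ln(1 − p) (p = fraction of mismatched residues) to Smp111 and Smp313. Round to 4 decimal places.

Mismatches occur at site 4 (E/H), site 6 (Y/P), site 7 (T/L), site 9 (P/I), site 13 (C/Q), site 19 (D/P), site 21 (T/P), site 23 (Q/M), site 30 (R/M), site 32 (V/R).
p = 10/33 = 0.303030.
d = −ln(1 − 0.303030) = −ln(0.696970) = 0.3610.

0.3610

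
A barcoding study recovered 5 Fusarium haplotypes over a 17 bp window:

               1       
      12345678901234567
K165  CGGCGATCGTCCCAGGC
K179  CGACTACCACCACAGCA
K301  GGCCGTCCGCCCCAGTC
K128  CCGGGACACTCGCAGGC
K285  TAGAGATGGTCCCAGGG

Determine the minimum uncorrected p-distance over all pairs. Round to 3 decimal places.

Pairwise Hamming distances:
  K165 vs K179: 8
  K165 vs K301: 6
  K165 vs K128: 6
  K165 vs K285: 5
  K179 vs K301: 8
  K179 vs K128: 10
  K179 vs K285: 12
  K301 vs K128: 10
  K301 vs K285: 10
  K128 vs K285: 8
The smallest is 5 mismatches, between K165 and K285; p = 5/17 = 0.294.

0.294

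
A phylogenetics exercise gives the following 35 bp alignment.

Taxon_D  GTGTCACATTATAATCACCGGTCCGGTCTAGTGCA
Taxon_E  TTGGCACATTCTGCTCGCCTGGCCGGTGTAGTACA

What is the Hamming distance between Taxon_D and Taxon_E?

10

The sequences differ at positions 1 (G/T), 4 (T/G), 11 (A/C), 13 (A/G), 14 (A/C), 17 (A/G), 20 (G/T), 22 (T/G), 28 (C/G), 33 (G/A).
That gives 10 mismatches out of 35 aligned sites, so the Hamming distance is 10.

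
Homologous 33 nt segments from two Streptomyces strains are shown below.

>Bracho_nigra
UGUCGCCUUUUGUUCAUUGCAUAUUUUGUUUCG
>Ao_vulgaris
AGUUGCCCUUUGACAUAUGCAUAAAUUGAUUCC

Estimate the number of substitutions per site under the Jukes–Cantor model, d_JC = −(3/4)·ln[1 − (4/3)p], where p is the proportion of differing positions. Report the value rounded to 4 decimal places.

Mismatches occur at site 1 (U↔A), site 4 (C↔U), site 8 (U↔C), site 13 (U↔A), site 14 (U↔C), site 15 (C↔A), site 16 (A↔U), site 17 (U↔A), site 24 (U↔A), site 25 (U↔A), site 29 (U↔A), site 33 (G↔C).
p = 12/33 = 0.363636.
d = −0.75 · ln(1 − (4/3)·0.363636) = −0.75 · ln(0.515152) = −0.75 · (-0.663293) = 0.4975.

0.4975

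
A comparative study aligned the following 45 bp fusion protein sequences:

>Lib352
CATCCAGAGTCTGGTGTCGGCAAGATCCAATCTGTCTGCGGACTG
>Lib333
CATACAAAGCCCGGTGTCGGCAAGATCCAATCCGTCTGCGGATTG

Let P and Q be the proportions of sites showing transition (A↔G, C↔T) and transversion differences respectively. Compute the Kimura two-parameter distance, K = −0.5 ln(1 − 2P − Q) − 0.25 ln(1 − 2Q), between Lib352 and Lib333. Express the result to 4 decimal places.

Mismatches occur at site 4 (C↔A, transversion), site 7 (G↔A, transition), site 10 (T↔C, transition), site 12 (T↔C, transition), site 33 (T↔C, transition), site 43 (C↔T, transition).
Of the 6 differences, 5 transitions and 1 transversion over 45 sites: P = 5/45 = 0.111111, Q = 1/45 = 0.022222.
d = −0.5·ln(0.755556) − 0.25·ln(0.955556) = −0.5·(-0.280301) − 0.25·(-0.045462) = 0.1515.

0.1515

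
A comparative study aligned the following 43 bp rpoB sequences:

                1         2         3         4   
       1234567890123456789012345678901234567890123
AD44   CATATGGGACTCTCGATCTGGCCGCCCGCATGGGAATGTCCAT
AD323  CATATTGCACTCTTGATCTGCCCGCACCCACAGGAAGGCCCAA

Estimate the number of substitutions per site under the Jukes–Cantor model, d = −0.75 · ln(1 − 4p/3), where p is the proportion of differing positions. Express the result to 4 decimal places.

Differing sites — 6:G/T; 8:G/C; 14:C/T; 21:G/C; 26:C/A; 28:G/C; 31:T/C; 32:G/A; 37:T/G; 39:T/C; 43:T/A.
p = 11/43 = 0.255814.
d = −0.75 · ln(1 − (4/3)·0.255814) = −0.75 · ln(0.658915) = −0.75 · (-0.417161) = 0.3129.

0.3129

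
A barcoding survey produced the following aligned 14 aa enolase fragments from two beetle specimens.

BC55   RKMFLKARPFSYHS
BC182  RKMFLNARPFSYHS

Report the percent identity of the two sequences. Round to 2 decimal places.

92.86%

A single mismatch occurs at site 6 (K→N).
13 of the 14 sites match, so the percent identity is 13/14 × 100 = 92.86%.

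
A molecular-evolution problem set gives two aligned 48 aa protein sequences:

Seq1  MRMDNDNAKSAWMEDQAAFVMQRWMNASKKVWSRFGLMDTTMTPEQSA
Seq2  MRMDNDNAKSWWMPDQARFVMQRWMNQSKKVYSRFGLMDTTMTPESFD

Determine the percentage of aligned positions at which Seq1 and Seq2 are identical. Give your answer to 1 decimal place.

83.3%

The sequences differ at positions 11 (A/W), 14 (E/P), 18 (A/R), 27 (A/Q), 32 (W/Y), 46 (Q/S), 47 (S/F), 48 (A/D).
40 of the 48 sites match, so the percent identity is 40/48 × 100 = 83.3%.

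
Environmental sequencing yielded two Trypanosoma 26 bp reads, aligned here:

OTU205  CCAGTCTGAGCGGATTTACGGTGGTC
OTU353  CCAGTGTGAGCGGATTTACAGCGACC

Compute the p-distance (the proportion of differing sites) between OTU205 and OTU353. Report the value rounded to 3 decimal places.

0.192

The sequences differ at positions 6 (C/G), 20 (G/A), 22 (T/C), 24 (G/A), 25 (T/C).
There are 5 differences over 26 sites, so p = 5/26 = 0.192.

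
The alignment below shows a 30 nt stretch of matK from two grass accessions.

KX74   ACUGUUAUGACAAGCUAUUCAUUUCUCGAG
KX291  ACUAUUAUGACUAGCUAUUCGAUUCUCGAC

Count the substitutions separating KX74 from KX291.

Mismatches occur at site 4 (G↔A), site 12 (A↔U), site 21 (A↔G), site 22 (U↔A), site 30 (G↔C).
That gives 5 mismatches out of 30 aligned sites, so the Hamming distance is 5.

5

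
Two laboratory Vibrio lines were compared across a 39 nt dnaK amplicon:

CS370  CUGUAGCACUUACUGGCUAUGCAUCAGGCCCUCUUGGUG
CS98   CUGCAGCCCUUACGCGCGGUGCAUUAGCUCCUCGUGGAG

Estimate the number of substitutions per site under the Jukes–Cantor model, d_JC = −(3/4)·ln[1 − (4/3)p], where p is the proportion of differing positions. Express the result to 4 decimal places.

Mismatches occur at site 4 (U→C), site 8 (A→C), site 14 (U→G), site 15 (G→C), site 18 (U→G), site 19 (A→G), site 25 (C→U), site 28 (G→C), site 29 (C→U), site 34 (U→G), site 38 (U→A).
p = 11/39 = 0.282051.
d = −0.75 · ln(1 − (4/3)·0.282051) = −0.75 · ln(0.623932) = −0.75 · (-0.471714) = 0.3538.

0.3538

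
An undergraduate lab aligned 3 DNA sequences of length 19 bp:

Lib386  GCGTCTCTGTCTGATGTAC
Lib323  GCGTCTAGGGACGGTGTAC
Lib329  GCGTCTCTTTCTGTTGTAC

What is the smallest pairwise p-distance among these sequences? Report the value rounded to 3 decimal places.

0.105

Pairwise Hamming distances:
  Lib386 vs Lib323: 6
  Lib386 vs Lib329: 2
  Lib323 vs Lib329: 7
The smallest is 2 mismatches, between Lib386 and Lib329; p = 2/19 = 0.105.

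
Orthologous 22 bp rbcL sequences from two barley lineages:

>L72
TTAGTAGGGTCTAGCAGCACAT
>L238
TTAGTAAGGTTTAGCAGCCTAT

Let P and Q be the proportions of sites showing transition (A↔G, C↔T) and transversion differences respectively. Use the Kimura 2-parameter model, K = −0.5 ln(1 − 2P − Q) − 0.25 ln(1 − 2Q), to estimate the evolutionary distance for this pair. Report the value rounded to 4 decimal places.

0.2153

The sequences differ at positions 7 (G/A, transition), 11 (C/T, transition), 19 (A/C, transversion), 20 (C/T, transition).
Of the 4 differences, 3 transitions and 1 transversion over 22 sites: P = 3/22 = 0.136364, Q = 1/22 = 0.045455.
d = −0.5·ln(0.681817) − 0.25·ln(0.909090) = −0.5·(-0.382994) − 0.25·(-0.095311) = 0.2153.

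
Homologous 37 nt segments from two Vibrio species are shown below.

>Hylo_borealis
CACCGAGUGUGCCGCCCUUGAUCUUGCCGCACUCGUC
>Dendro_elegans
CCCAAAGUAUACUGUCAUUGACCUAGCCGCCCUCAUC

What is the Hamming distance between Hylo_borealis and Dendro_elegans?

12

The sequences differ at positions 2 (A/C), 4 (C/A), 5 (G/A), 9 (G/A), 11 (G/A), 13 (C/U), 15 (C/U), 17 (C/A), 22 (U/C), 25 (U/A), 31 (A/C), 35 (G/A).
That gives 12 mismatches out of 37 aligned sites, so the Hamming distance is 12.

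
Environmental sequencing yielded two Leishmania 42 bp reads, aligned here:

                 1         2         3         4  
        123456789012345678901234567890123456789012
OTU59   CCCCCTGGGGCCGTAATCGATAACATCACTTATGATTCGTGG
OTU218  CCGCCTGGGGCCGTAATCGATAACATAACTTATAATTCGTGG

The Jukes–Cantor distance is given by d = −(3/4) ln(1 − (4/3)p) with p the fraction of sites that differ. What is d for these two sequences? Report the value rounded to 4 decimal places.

0.0751

Differing sites — 3:C/G; 27:C/A; 34:G/A.
p = 3/42 = 0.071429.
d = −0.75 · ln(1 − (4/3)·0.071429) = −0.75 · ln(0.904761) = −0.75 · (-0.100084) = 0.0751.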